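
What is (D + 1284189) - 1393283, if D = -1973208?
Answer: -2082302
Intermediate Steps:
(D + 1284189) - 1393283 = (-1973208 + 1284189) - 1393283 = -689019 - 1393283 = -2082302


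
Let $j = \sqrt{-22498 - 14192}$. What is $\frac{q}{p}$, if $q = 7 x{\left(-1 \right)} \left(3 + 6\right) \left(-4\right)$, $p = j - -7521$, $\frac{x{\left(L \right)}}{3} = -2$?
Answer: $\frac{3790584}{18867377} - \frac{504 i \sqrt{36690}}{18867377} \approx 0.20091 - 0.0051167 i$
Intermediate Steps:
$j = i \sqrt{36690}$ ($j = \sqrt{-36690} = i \sqrt{36690} \approx 191.55 i$)
$x{\left(L \right)} = -6$ ($x{\left(L \right)} = 3 \left(-2\right) = -6$)
$p = 7521 + i \sqrt{36690}$ ($p = i \sqrt{36690} - -7521 = i \sqrt{36690} + 7521 = 7521 + i \sqrt{36690} \approx 7521.0 + 191.55 i$)
$q = 1512$ ($q = 7 \left(-6\right) \left(3 + 6\right) \left(-4\right) = - 42 \cdot 9 \left(-4\right) = \left(-42\right) \left(-36\right) = 1512$)
$\frac{q}{p} = \frac{1512}{7521 + i \sqrt{36690}}$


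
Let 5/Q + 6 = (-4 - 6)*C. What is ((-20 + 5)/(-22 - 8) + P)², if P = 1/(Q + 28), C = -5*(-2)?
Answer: 10080625/35117476 ≈ 0.28705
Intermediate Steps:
C = 10
Q = -5/106 (Q = 5/(-6 + (-4 - 6)*10) = 5/(-6 - 10*10) = 5/(-6 - 100) = 5/(-106) = 5*(-1/106) = -5/106 ≈ -0.047170)
P = 106/2963 (P = 1/(-5/106 + 28) = 1/(2963/106) = 106/2963 ≈ 0.035775)
((-20 + 5)/(-22 - 8) + P)² = ((-20 + 5)/(-22 - 8) + 106/2963)² = (-15/(-30) + 106/2963)² = (-15*(-1/30) + 106/2963)² = (½ + 106/2963)² = (3175/5926)² = 10080625/35117476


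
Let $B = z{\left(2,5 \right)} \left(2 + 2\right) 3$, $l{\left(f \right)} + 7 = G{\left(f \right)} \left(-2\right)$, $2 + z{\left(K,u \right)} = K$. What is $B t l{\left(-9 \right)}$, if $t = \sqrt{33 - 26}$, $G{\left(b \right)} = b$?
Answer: $0$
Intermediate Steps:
$z{\left(K,u \right)} = -2 + K$
$l{\left(f \right)} = -7 - 2 f$ ($l{\left(f \right)} = -7 + f \left(-2\right) = -7 - 2 f$)
$B = 0$ ($B = \left(-2 + 2\right) \left(2 + 2\right) 3 = 0 \cdot 4 \cdot 3 = 0 \cdot 3 = 0$)
$t = \sqrt{7} \approx 2.6458$
$B t l{\left(-9 \right)} = 0 \sqrt{7} \left(-7 - -18\right) = 0 \left(-7 + 18\right) = 0 \cdot 11 = 0$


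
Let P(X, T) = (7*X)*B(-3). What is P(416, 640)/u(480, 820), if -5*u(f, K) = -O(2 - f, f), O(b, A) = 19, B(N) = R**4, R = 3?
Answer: 1179360/19 ≈ 62072.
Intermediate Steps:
B(N) = 81 (B(N) = 3**4 = 81)
P(X, T) = 567*X (P(X, T) = (7*X)*81 = 567*X)
u(f, K) = 19/5 (u(f, K) = -(-1)*19/5 = -1/5*(-19) = 19/5)
P(416, 640)/u(480, 820) = (567*416)/(19/5) = 235872*(5/19) = 1179360/19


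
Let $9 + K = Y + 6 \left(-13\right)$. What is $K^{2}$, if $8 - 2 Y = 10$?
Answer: $7744$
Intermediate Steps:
$Y = -1$ ($Y = 4 - 5 = -1$)
$K = -88$ ($K = -9 + \left(-1 + 6 \left(-13\right)\right) = -9 - 79 = -88$)
$K^{2} = \left(-88\right)^{2} = 7744$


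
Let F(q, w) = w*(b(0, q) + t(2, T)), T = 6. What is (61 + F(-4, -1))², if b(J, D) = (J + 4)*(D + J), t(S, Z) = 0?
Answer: 5929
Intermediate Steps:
b(J, D) = (4 + J)*(D + J)
F(q, w) = 4*q*w (F(q, w) = w*((0² + 4*q + 4*0 + q*0) + 0) = w*((0 + 4*q + 0 + 0) + 0) = w*(4*q + 0) = w*(4*q) = 4*q*w)
(61 + F(-4, -1))² = (61 + 4*(-4)*(-1))² = (61 + 16)² = 77² = 5929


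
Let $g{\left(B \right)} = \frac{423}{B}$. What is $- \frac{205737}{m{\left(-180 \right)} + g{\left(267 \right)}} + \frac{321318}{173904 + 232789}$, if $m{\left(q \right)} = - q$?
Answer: $- \frac{2480532392917}{2190855191} \approx -1132.2$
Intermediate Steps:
$- \frac{205737}{m{\left(-180 \right)} + g{\left(267 \right)}} + \frac{321318}{173904 + 232789} = - \frac{205737}{\left(-1\right) \left(-180\right) + \frac{423}{267}} + \frac{321318}{173904 + 232789} = - \frac{205737}{180 + 423 \cdot \frac{1}{267}} + \frac{321318}{406693} = - \frac{205737}{180 + \frac{141}{89}} + 321318 \cdot \frac{1}{406693} = - \frac{205737}{\frac{16161}{89}} + \frac{321318}{406693} = \left(-205737\right) \frac{89}{16161} + \frac{321318}{406693} = - \frac{6103531}{5387} + \frac{321318}{406693} = - \frac{2480532392917}{2190855191}$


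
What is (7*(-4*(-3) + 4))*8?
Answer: 896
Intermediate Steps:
(7*(-4*(-3) + 4))*8 = (7*(12 + 4))*8 = (7*16)*8 = 112*8 = 896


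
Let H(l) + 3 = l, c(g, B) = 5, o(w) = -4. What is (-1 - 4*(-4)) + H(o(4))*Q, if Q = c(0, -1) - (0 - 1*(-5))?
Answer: 15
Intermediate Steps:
H(l) = -3 + l
Q = 0 (Q = 5 - (0 - 1*(-5)) = 5 - (0 + 5) = 5 - 1*5 = 5 - 5 = 0)
(-1 - 4*(-4)) + H(o(4))*Q = (-1 - 4*(-4)) + (-3 - 4)*0 = (-1 + 16) - 7*0 = 15 + 0 = 15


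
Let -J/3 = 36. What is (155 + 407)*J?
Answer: -60696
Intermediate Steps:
J = -108 (J = -3*36 = -108)
(155 + 407)*J = (155 + 407)*(-108) = 562*(-108) = -60696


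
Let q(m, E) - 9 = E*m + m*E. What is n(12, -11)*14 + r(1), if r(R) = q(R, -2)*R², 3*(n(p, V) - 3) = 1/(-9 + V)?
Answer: 1403/30 ≈ 46.767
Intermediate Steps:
q(m, E) = 9 + 2*E*m (q(m, E) = 9 + (E*m + m*E) = 9 + (E*m + E*m) = 9 + 2*E*m)
n(p, V) = 3 + 1/(3*(-9 + V))
r(R) = R²*(9 - 4*R) (r(R) = (9 + 2*(-2)*R)*R² = (9 - 4*R)*R² = R²*(9 - 4*R))
n(12, -11)*14 + r(1) = ((-80 + 9*(-11))/(3*(-9 - 11)))*14 + 1²*(9 - 4*1) = ((⅓)*(-80 - 99)/(-20))*14 + 1*(9 - 4) = ((⅓)*(-1/20)*(-179))*14 + 1*5 = (179/60)*14 + 5 = 1253/30 + 5 = 1403/30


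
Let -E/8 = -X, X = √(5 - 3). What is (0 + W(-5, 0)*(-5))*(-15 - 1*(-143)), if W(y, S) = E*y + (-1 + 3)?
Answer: -1280 + 25600*√2 ≈ 34924.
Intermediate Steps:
X = √2 ≈ 1.4142
E = 8*√2 (E = -(-8)*√2 = 8*√2 ≈ 11.314)
W(y, S) = 2 + 8*y*√2 (W(y, S) = (8*√2)*y + (-1 + 3) = 8*y*√2 + 2 = 2 + 8*y*√2)
(0 + W(-5, 0)*(-5))*(-15 - 1*(-143)) = (0 + (2 + 8*(-5)*√2)*(-5))*(-15 - 1*(-143)) = (0 + (2 - 40*√2)*(-5))*(-15 + 143) = (0 + (-10 + 200*√2))*128 = (-10 + 200*√2)*128 = -1280 + 25600*√2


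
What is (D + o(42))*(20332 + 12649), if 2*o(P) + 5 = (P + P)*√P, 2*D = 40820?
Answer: 1346119515/2 + 1385202*√42 ≈ 6.8204e+8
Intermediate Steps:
D = 20410 (D = (½)*40820 = 20410)
o(P) = -5/2 + P^(3/2) (o(P) = -5/2 + ((P + P)*√P)/2 = -5/2 + ((2*P)*√P)/2 = -5/2 + (2*P^(3/2))/2 = -5/2 + P^(3/2))
(D + o(42))*(20332 + 12649) = (20410 + (-5/2 + 42^(3/2)))*(20332 + 12649) = (20410 + (-5/2 + 42*√42))*32981 = (40815/2 + 42*√42)*32981 = 1346119515/2 + 1385202*√42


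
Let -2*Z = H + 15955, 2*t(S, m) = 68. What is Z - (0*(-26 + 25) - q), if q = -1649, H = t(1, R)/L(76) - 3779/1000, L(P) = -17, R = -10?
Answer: -19247221/2000 ≈ -9623.6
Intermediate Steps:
t(S, m) = 34 (t(S, m) = (1/2)*68 = 34)
H = -5779/1000 (H = 34/(-17) - 3779/1000 = 34*(-1/17) - 3779*1/1000 = -2 - 3779/1000 = -5779/1000 ≈ -5.7790)
Z = -15949221/2000 (Z = -(-5779/1000 + 15955)/2 = -1/2*15949221/1000 = -15949221/2000 ≈ -7974.6)
Z - (0*(-26 + 25) - q) = -15949221/2000 - (0*(-26 + 25) - 1*(-1649)) = -15949221/2000 - (0*(-1) + 1649) = -15949221/2000 - (0 + 1649) = -15949221/2000 - 1*1649 = -15949221/2000 - 1649 = -19247221/2000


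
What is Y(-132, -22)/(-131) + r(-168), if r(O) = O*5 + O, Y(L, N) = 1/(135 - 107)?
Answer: -3697345/3668 ≈ -1008.0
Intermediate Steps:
Y(L, N) = 1/28
r(O) = 6*O (r(O) = 5*O + O = 6*O)
Y(-132, -22)/(-131) + r(-168) = (1/28)/(-131) + 6*(-168) = (1/28)*(-1/131) - 1008 = -1/3668 - 1008 = -3697345/3668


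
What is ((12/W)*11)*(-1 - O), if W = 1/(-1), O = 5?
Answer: 792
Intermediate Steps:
W = -1
((12/W)*11)*(-1 - O) = ((12/(-1))*11)*(-1 - 1*5) = ((12*(-1))*11)*(-1 - 5) = -12*11*(-6) = -132*(-6) = 792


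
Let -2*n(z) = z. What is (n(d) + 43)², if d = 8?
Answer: 1521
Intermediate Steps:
n(z) = -z/2
(n(d) + 43)² = (-½*8 + 43)² = (-4 + 43)² = 39² = 1521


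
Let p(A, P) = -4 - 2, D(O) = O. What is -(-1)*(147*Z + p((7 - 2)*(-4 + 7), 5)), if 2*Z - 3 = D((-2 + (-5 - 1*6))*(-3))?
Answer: 3081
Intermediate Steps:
p(A, P) = -6
Z = 21 (Z = 3/2 + ((-2 + (-5 - 1*6))*(-3))/2 = 3/2 + ((-2 + (-5 - 6))*(-3))/2 = 3/2 + ((-2 - 11)*(-3))/2 = 3/2 + (-13*(-3))/2 = 3/2 + (½)*39 = 3/2 + 39/2 = 21)
-(-1)*(147*Z + p((7 - 2)*(-4 + 7), 5)) = -(-1)*(147*21 - 6) = -(-1)*(3087 - 6) = -(-1)*3081 = -1*(-3081) = 3081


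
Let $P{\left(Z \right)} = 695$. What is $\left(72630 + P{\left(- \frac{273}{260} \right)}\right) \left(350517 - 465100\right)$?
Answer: $-8401798475$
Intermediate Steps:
$\left(72630 + P{\left(- \frac{273}{260} \right)}\right) \left(350517 - 465100\right) = \left(72630 + 695\right) \left(350517 - 465100\right) = 73325 \left(-114583\right) = -8401798475$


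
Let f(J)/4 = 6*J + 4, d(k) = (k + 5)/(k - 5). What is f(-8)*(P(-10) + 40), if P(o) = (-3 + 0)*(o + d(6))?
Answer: -6512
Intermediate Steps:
d(k) = (5 + k)/(-5 + k)
f(J) = 16 + 24*J (f(J) = 4*(6*J + 4) = 4*(4 + 6*J) = 16 + 24*J)
P(o) = -33 - 3*o (P(o) = (-3 + 0)*(o + (5 + 6)/(-5 + 6)) = -3*(o + 11/1) = -3*(o + 1*11) = -3*(o + 11) = -3*(11 + o) = -33 - 3*o)
f(-8)*(P(-10) + 40) = (16 + 24*(-8))*((-33 - 3*(-10)) + 40) = (16 - 192)*((-33 + 30) + 40) = -176*(-3 + 40) = -176*37 = -6512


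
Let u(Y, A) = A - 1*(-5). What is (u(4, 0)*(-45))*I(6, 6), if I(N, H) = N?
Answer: -1350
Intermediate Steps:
u(Y, A) = 5 + A (u(Y, A) = A + 5 = 5 + A)
(u(4, 0)*(-45))*I(6, 6) = ((5 + 0)*(-45))*6 = (5*(-45))*6 = -225*6 = -1350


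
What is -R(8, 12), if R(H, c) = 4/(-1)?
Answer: 4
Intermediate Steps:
R(H, c) = -4 (R(H, c) = 4*(-1) = -4)
-R(8, 12) = -1*(-4) = 4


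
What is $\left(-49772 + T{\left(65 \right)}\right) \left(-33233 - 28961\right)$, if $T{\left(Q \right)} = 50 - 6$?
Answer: $3092783232$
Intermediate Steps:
$T{\left(Q \right)} = 44$
$\left(-49772 + T{\left(65 \right)}\right) \left(-33233 - 28961\right) = \left(-49772 + 44\right) \left(-33233 - 28961\right) = \left(-49728\right) \left(-62194\right) = 3092783232$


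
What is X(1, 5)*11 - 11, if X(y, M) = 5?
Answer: 44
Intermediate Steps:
X(1, 5)*11 - 11 = 5*11 - 11 = 55 - 11 = 44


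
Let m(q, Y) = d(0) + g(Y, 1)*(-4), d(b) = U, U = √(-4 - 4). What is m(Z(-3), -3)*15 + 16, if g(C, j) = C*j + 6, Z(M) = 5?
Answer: -164 + 30*I*√2 ≈ -164.0 + 42.426*I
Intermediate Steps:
U = 2*I*√2 (U = √(-8) = 2*I*√2 ≈ 2.8284*I)
g(C, j) = 6 + C*j
d(b) = 2*I*√2
m(q, Y) = -24 - 4*Y + 2*I*√2 (m(q, Y) = 2*I*√2 + (6 + Y*1)*(-4) = 2*I*√2 + (6 + Y)*(-4) = 2*I*√2 + (-24 - 4*Y) = -24 - 4*Y + 2*I*√2)
m(Z(-3), -3)*15 + 16 = (-24 - 4*(-3) + 2*I*√2)*15 + 16 = (-24 + 12 + 2*I*√2)*15 + 16 = (-12 + 2*I*√2)*15 + 16 = (-180 + 30*I*√2) + 16 = -164 + 30*I*√2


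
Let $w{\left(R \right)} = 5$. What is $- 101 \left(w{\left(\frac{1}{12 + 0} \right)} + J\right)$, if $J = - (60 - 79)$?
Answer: $-2424$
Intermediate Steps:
$J = 19$ ($J = \left(-1\right) \left(-19\right) = 19$)
$- 101 \left(w{\left(\frac{1}{12 + 0} \right)} + J\right) = - 101 \left(5 + 19\right) = \left(-101\right) 24 = -2424$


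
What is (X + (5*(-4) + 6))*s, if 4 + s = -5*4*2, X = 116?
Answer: -4488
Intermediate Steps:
s = -44 (s = -4 - 5*4*2 = -4 - 20*2 = -4 - 40 = -44)
(X + (5*(-4) + 6))*s = (116 + (5*(-4) + 6))*(-44) = (116 + (-20 + 6))*(-44) = (116 - 14)*(-44) = 102*(-44) = -4488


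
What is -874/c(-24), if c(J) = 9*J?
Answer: 437/108 ≈ 4.0463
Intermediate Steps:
-874/c(-24) = -874/(9*(-24)) = -874/(-216) = -874*(-1/216) = 437/108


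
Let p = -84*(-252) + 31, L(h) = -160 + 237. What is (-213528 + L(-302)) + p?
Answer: -192252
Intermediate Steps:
L(h) = 77
p = 21199 (p = 21168 + 31 = 21199)
(-213528 + L(-302)) + p = (-213528 + 77) + 21199 = -213451 + 21199 = -192252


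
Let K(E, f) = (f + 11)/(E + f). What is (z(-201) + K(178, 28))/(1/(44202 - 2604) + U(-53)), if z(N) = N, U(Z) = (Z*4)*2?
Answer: 860392233/1816667753 ≈ 0.47361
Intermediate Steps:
K(E, f) = (11 + f)/(E + f)
U(Z) = 8*Z (U(Z) = (4*Z)*2 = 8*Z)
(z(-201) + K(178, 28))/(1/(44202 - 2604) + U(-53)) = (-201 + (11 + 28)/(178 + 28))/(1/(44202 - 2604) + 8*(-53)) = (-201 + 39/206)/(1/41598 - 424) = (-201 + (1/206)*39)/(1/41598 - 424) = (-201 + 39/206)/(-17637551/41598) = -41367/206*(-41598/17637551) = 860392233/1816667753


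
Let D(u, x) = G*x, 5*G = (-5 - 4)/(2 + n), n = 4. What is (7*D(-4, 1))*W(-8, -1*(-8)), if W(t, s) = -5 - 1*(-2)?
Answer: 63/10 ≈ 6.3000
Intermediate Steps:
G = -3/10 (G = ((-5 - 4)/(2 + 4))/5 = (-9/6)/5 = (-9*⅙)/5 = (⅕)*(-3/2) = -3/10 ≈ -0.30000)
D(u, x) = -3*x/10
W(t, s) = -3 (W(t, s) = -5 + 2 = -3)
(7*D(-4, 1))*W(-8, -1*(-8)) = (7*(-3/10*1))*(-3) = (7*(-3/10))*(-3) = -21/10*(-3) = 63/10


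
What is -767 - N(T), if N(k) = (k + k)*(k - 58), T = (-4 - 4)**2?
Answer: -1535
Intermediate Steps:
T = 64 (T = (-8)**2 = 64)
N(k) = 2*k*(-58 + k) (N(k) = (2*k)*(-58 + k) = 2*k*(-58 + k))
-767 - N(T) = -767 - 2*64*(-58 + 64) = -767 - 2*64*6 = -767 - 1*768 = -767 - 768 = -1535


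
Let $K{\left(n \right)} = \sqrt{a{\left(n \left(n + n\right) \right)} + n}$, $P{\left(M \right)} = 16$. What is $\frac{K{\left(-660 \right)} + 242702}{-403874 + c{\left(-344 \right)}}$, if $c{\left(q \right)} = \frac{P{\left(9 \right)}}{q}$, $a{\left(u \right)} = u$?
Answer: $- \frac{5218093}{8683292} - \frac{43 \sqrt{217635}}{8683292} \approx -0.60324$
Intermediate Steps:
$c{\left(q \right)} = \frac{16}{q}$
$K{\left(n \right)} = \sqrt{n + 2 n^{2}}$ ($K{\left(n \right)} = \sqrt{n \left(n + n\right) + n} = \sqrt{n 2 n + n} = \sqrt{2 n^{2} + n} = \sqrt{n + 2 n^{2}}$)
$\frac{K{\left(-660 \right)} + 242702}{-403874 + c{\left(-344 \right)}} = \frac{\sqrt{- 660 \left(1 + 2 \left(-660\right)\right)} + 242702}{-403874 + \frac{16}{-344}} = \frac{\sqrt{- 660 \left(1 - 1320\right)} + 242702}{-403874 + 16 \left(- \frac{1}{344}\right)} = \frac{\sqrt{\left(-660\right) \left(-1319\right)} + 242702}{-403874 - \frac{2}{43}} = \frac{\sqrt{870540} + 242702}{- \frac{17366584}{43}} = \left(2 \sqrt{217635} + 242702\right) \left(- \frac{43}{17366584}\right) = \left(242702 + 2 \sqrt{217635}\right) \left(- \frac{43}{17366584}\right) = - \frac{5218093}{8683292} - \frac{43 \sqrt{217635}}{8683292}$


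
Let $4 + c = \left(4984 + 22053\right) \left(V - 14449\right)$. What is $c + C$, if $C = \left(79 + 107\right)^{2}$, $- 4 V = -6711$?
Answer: $- \frac{1381046777}{4} \approx -3.4526 \cdot 10^{8}$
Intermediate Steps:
$V = \frac{6711}{4}$ ($V = \left(- \frac{1}{4}\right) \left(-6711\right) = \frac{6711}{4} \approx 1677.8$)
$C = 34596$ ($C = 186^{2} = 34596$)
$c = - \frac{1381185161}{4}$ ($c = -4 + \left(4984 + 22053\right) \left(\frac{6711}{4} - 14449\right) = -4 + 27037 \left(- \frac{51085}{4}\right) = -4 - \frac{1381185145}{4} = - \frac{1381185161}{4} \approx -3.453 \cdot 10^{8}$)
$c + C = - \frac{1381185161}{4} + 34596 = - \frac{1381046777}{4}$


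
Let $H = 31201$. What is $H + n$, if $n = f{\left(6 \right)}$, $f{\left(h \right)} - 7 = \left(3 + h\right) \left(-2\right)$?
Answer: $31190$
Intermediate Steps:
$f{\left(h \right)} = 1 - 2 h$ ($f{\left(h \right)} = 7 + \left(3 + h\right) \left(-2\right) = 7 - \left(6 + 2 h\right) = 1 - 2 h$)
$n = -11$ ($n = 1 - 12 = -11$)
$H + n = 31201 - 11 = 31190$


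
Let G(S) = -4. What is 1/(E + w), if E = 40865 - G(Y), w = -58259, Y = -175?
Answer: -1/17390 ≈ -5.7504e-5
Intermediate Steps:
E = 40869 (E = 40865 - 1*(-4) = 40865 + 4 = 40869)
1/(E + w) = 1/(40869 - 58259) = 1/(-17390) = -1/17390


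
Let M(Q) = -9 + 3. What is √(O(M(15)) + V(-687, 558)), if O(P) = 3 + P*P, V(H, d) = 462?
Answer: √501 ≈ 22.383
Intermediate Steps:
M(Q) = -6
O(P) = 3 + P²
√(O(M(15)) + V(-687, 558)) = √((3 + (-6)²) + 462) = √((3 + 36) + 462) = √(39 + 462) = √501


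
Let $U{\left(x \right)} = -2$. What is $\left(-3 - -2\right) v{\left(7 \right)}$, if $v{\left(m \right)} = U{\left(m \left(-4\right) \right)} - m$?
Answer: $9$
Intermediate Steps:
$v{\left(m \right)} = -2 - m$
$\left(-3 - -2\right) v{\left(7 \right)} = \left(-3 - -2\right) \left(-2 - 7\right) = \left(-3 + 2\right) \left(-2 - 7\right) = \left(-1\right) \left(-9\right) = 9$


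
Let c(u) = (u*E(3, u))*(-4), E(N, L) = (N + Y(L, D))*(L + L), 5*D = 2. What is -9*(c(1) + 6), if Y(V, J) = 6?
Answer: 594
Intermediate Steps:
D = 2/5 (D = (1/5)*2 = 2/5 ≈ 0.40000)
E(N, L) = 2*L*(6 + N) (E(N, L) = (N + 6)*(L + L) = (6 + N)*(2*L) = 2*L*(6 + N))
c(u) = -72*u**2 (c(u) = (u*(2*u*(6 + 3)))*(-4) = (u*(2*u*9))*(-4) = (u*(18*u))*(-4) = (18*u**2)*(-4) = -72*u**2)
-9*(c(1) + 6) = -9*(-72*1**2 + 6) = -9*(-72*1 + 6) = -9*(-72 + 6) = -9*(-66) = 594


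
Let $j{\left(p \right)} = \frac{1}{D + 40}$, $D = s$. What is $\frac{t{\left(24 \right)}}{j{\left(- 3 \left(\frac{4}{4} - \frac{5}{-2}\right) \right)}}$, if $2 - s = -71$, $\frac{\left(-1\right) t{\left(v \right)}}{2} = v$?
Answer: $-5424$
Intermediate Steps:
$t{\left(v \right)} = - 2 v$
$s = 73$ ($s = 2 - -71 = 2 + 71 = 73$)
$D = 73$
$j{\left(p \right)} = \frac{1}{113}$ ($j{\left(p \right)} = \frac{1}{73 + 40} = \frac{1}{113}$)
$\frac{t{\left(24 \right)}}{j{\left(- 3 \left(\frac{4}{4} - \frac{5}{-2}\right) \right)}} = \left(-2\right) 24 \frac{1}{\frac{1}{113}} = \left(-48\right) 113 = -5424$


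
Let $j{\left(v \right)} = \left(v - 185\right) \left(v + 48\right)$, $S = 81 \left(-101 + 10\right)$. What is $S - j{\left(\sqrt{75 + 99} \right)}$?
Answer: $1335 + 137 \sqrt{174} \approx 3142.2$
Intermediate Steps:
$S = -7371$ ($S = 81 \left(-91\right) = -7371$)
$j{\left(v \right)} = \left(-185 + v\right) \left(48 + v\right)$
$S - j{\left(\sqrt{75 + 99} \right)} = -7371 - \left(-8880 + \left(\sqrt{75 + 99}\right)^{2} - 137 \sqrt{75 + 99}\right) = -7371 - \left(-8880 + \left(\sqrt{174}\right)^{2} - 137 \sqrt{174}\right) = -7371 - \left(-8880 + 174 - 137 \sqrt{174}\right) = -7371 - \left(-8706 - 137 \sqrt{174}\right) = -7371 + \left(8706 + 137 \sqrt{174}\right) = 1335 + 137 \sqrt{174}$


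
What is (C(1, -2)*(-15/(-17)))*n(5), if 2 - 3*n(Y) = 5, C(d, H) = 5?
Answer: -75/17 ≈ -4.4118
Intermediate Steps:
n(Y) = -1 (n(Y) = ⅔ - ⅓*5 = ⅔ - 5/3 = -1)
(C(1, -2)*(-15/(-17)))*n(5) = (5*(-15/(-17)))*(-1) = (5*(-15*(-1/17)))*(-1) = (5*(15/17))*(-1) = (75/17)*(-1) = -75/17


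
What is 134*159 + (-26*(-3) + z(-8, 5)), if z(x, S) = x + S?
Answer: 21381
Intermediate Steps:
z(x, S) = S + x
134*159 + (-26*(-3) + z(-8, 5)) = 134*159 + (-26*(-3) + (5 - 8)) = 21306 + (78 - 3) = 21306 + 75 = 21381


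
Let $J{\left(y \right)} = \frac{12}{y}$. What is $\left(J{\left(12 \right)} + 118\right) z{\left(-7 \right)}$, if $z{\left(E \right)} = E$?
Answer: $-833$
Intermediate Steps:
$\left(J{\left(12 \right)} + 118\right) z{\left(-7 \right)} = \left(\frac{12}{12} + 118\right) \left(-7\right) = \left(12 \cdot \frac{1}{12} + 118\right) \left(-7\right) = \left(1 + 118\right) \left(-7\right) = 119 \left(-7\right) = -833$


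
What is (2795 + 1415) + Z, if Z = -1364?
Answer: 2846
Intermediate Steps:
(2795 + 1415) + Z = (2795 + 1415) - 1364 = 4210 - 1364 = 2846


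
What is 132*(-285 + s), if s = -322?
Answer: -80124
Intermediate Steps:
132*(-285 + s) = 132*(-285 - 322) = 132*(-607) = -80124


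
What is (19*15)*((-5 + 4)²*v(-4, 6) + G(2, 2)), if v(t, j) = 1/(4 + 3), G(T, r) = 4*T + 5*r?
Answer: 36195/7 ≈ 5170.7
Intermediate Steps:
v(t, j) = ⅐ (v(t, j) = 1/7 = ⅐)
(19*15)*((-5 + 4)²*v(-4, 6) + G(2, 2)) = (19*15)*((-5 + 4)²*(⅐) + (4*2 + 5*2)) = 285*((-1)²*(⅐) + (8 + 10)) = 285*(1*(⅐) + 18) = 285*(⅐ + 18) = 285*(127/7) = 36195/7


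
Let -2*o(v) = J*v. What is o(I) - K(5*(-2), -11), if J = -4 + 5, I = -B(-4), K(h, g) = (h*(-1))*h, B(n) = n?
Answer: 98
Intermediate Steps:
K(h, g) = -h² (K(h, g) = (-h)*h = -h²)
I = 4 (I = -1*(-4) = 4)
J = 1
o(v) = -v/2
o(I) - K(5*(-2), -11) = -½*4 - (-1)*(5*(-2))² = -2 - (-1)*(-10)² = -2 - (-1)*100 = -2 - 1*(-100) = -2 + 100 = 98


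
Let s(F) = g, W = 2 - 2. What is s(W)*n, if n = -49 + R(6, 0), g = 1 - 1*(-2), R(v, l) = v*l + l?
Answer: -147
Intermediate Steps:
W = 0
R(v, l) = l + l*v (R(v, l) = l*v + l = l + l*v)
g = 3 (g = 1 + 2 = 3)
s(F) = 3
n = -49 (n = -49 + 0*(1 + 6) = -49 + 0*7 = -49 + 0 = -49)
s(W)*n = 3*(-49) = -147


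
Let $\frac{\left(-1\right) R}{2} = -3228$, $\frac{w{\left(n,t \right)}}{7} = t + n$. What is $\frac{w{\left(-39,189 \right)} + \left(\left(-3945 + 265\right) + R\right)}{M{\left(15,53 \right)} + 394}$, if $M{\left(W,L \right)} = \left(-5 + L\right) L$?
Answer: $\frac{1913}{1469} \approx 1.3022$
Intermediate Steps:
$w{\left(n,t \right)} = 7 n + 7 t$ ($w{\left(n,t \right)} = 7 \left(t + n\right) = 7 \left(n + t\right) = 7 n + 7 t$)
$R = 6456$ ($R = \left(-2\right) \left(-3228\right) = 6456$)
$M{\left(W,L \right)} = L \left(-5 + L\right)$
$\frac{w{\left(-39,189 \right)} + \left(\left(-3945 + 265\right) + R\right)}{M{\left(15,53 \right)} + 394} = \frac{\left(7 \left(-39\right) + 7 \cdot 189\right) + \left(\left(-3945 + 265\right) + 6456\right)}{53 \left(-5 + 53\right) + 394} = \frac{\left(-273 + 1323\right) + \left(-3680 + 6456\right)}{53 \cdot 48 + 394} = \frac{1050 + 2776}{2544 + 394} = \frac{3826}{2938} = 3826 \cdot \frac{1}{2938} = \frac{1913}{1469}$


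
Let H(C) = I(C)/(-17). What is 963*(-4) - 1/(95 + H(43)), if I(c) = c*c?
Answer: -901351/234 ≈ -3851.9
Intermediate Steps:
I(c) = c**2
H(C) = -C**2/17 (H(C) = C**2/(-17) = C**2*(-1/17) = -C**2/17)
963*(-4) - 1/(95 + H(43)) = 963*(-4) - 1/(95 - 1/17*43**2) = -3852 - 1/(95 - 1/17*1849) = -3852 - 1/(95 - 1849/17) = -3852 - 1/(-234/17) = -3852 - 1*(-17/234) = -3852 + 17/234 = -901351/234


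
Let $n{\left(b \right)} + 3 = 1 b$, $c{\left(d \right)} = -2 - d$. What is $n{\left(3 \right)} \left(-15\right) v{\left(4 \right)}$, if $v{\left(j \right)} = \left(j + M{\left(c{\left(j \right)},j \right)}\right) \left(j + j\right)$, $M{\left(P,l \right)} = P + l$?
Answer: $0$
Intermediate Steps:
$n{\left(b \right)} = -3 + b$ ($n{\left(b \right)} = -3 + 1 b = -3 + b$)
$v{\left(j \right)} = 2 j \left(-2 + j\right)$ ($v{\left(j \right)} = \left(j + \left(\left(-2 - j\right) + j\right)\right) \left(j + j\right) = \left(j - 2\right) 2 j = \left(-2 + j\right) 2 j = 2 j \left(-2 + j\right)$)
$n{\left(3 \right)} \left(-15\right) v{\left(4 \right)} = \left(-3 + 3\right) \left(-15\right) 2 \cdot 4 \left(-2 + 4\right) = 0 \left(-15\right) 2 \cdot 4 \cdot 2 = 0 \cdot 16 = 0$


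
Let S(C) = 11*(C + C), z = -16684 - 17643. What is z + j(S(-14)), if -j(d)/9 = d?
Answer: -31555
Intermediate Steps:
z = -34327
S(C) = 22*C (S(C) = 11*(2*C) = 22*C)
j(d) = -9*d
z + j(S(-14)) = -34327 - 198*(-14) = -34327 - 9*(-308) = -34327 + 2772 = -31555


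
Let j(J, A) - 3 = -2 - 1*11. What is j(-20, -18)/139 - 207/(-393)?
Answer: 8281/18209 ≈ 0.45477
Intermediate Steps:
j(J, A) = -10 (j(J, A) = 3 + (-2 - 1*11) = 3 + (-2 - 11) = 3 - 13 = -10)
j(-20, -18)/139 - 207/(-393) = -10/139 - 207/(-393) = -10*1/139 - 207*(-1/393) = -10/139 + 69/131 = 8281/18209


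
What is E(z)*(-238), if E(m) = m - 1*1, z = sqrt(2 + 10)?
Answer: 238 - 476*sqrt(3) ≈ -586.46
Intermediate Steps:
z = 2*sqrt(3) (z = sqrt(12) = 2*sqrt(3) ≈ 3.4641)
E(m) = -1 + m (E(m) = m - 1 = -1 + m)
E(z)*(-238) = (-1 + 2*sqrt(3))*(-238) = 238 - 476*sqrt(3)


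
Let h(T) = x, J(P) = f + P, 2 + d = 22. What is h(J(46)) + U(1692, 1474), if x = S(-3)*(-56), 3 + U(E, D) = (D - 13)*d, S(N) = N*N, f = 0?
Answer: 28713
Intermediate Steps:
S(N) = N²
d = 20 (d = -2 + 22 = 20)
U(E, D) = -263 + 20*D (U(E, D) = -3 + (D - 13)*20 = -3 + (-13 + D)*20 = -3 + (-260 + 20*D) = -263 + 20*D)
x = -504 (x = (-3)²*(-56) = 9*(-56) = -504)
J(P) = P (J(P) = 0 + P = P)
h(T) = -504
h(J(46)) + U(1692, 1474) = -504 + (-263 + 20*1474) = -504 + (-263 + 29480) = -504 + 29217 = 28713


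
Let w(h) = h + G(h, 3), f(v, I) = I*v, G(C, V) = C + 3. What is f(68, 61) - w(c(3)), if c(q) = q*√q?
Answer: 4145 - 6*√3 ≈ 4134.6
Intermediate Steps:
G(C, V) = 3 + C
c(q) = q^(3/2)
w(h) = 3 + 2*h (w(h) = h + (3 + h) = 3 + 2*h)
f(68, 61) - w(c(3)) = 61*68 - (3 + 2*3^(3/2)) = 4148 - (3 + 2*(3*√3)) = 4148 - (3 + 6*√3) = 4148 + (-3 - 6*√3) = 4145 - 6*√3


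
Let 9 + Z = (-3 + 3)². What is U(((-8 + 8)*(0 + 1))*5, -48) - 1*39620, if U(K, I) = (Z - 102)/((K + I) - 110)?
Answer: -6259849/158 ≈ -39619.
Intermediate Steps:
Z = -9 (Z = -9 + (-3 + 3)² = -9 + 0² = -9 + 0 = -9)
U(K, I) = -111/(-110 + I + K) (U(K, I) = (-9 - 102)/((K + I) - 110) = -111/((I + K) - 110) = -111/(-110 + I + K))
U(((-8 + 8)*(0 + 1))*5, -48) - 1*39620 = -111/(-110 - 48 + ((-8 + 8)*(0 + 1))*5) - 1*39620 = -111/(-110 - 48 + (0*1)*5) - 39620 = -111/(-110 - 48 + 0*5) - 39620 = -111/(-110 - 48 + 0) - 39620 = -111/(-158) - 39620 = -111*(-1/158) - 39620 = 111/158 - 39620 = -6259849/158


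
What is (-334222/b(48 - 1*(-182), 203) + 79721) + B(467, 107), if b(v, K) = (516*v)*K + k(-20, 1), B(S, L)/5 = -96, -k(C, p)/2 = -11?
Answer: 954539375360/12046031 ≈ 79241.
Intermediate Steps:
k(C, p) = 22 (k(C, p) = -2*(-11) = 22)
B(S, L) = -480 (B(S, L) = 5*(-96) = -480)
b(v, K) = 22 + 516*K*v (b(v, K) = (516*v)*K + 22 = 516*K*v + 22 = 22 + 516*K*v)
(-334222/b(48 - 1*(-182), 203) + 79721) + B(467, 107) = (-334222/(22 + 516*203*(48 - 1*(-182))) + 79721) - 480 = (-334222/(22 + 516*203*(48 + 182)) + 79721) - 480 = (-334222/(22 + 516*203*230) + 79721) - 480 = (-334222/(22 + 24092040) + 79721) - 480 = (-334222/24092062 + 79721) - 480 = (-334222*1/24092062 + 79721) - 480 = (-167111/12046031 + 79721) - 480 = 960321470240/12046031 - 480 = 954539375360/12046031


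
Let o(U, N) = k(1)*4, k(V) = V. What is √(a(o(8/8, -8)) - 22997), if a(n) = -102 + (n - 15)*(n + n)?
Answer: I*√23187 ≈ 152.27*I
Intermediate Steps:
o(U, N) = 4 (o(U, N) = 1*4 = 4)
a(n) = -102 + 2*n*(-15 + n) (a(n) = -102 + (-15 + n)*(2*n) = -102 + 2*n*(-15 + n))
√(a(o(8/8, -8)) - 22997) = √((-102 - 30*4 + 2*4²) - 22997) = √((-102 - 120 + 2*16) - 22997) = √((-102 - 120 + 32) - 22997) = √(-190 - 22997) = √(-23187) = I*√23187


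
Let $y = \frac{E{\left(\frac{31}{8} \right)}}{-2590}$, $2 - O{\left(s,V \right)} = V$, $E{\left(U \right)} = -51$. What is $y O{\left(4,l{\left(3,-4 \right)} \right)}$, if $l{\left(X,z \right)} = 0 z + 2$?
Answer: $0$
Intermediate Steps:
$l{\left(X,z \right)} = 2$ ($l{\left(X,z \right)} = 0 + 2 = 2$)
$O{\left(s,V \right)} = 2 - V$
$y = \frac{51}{2590}$ ($y = - \frac{51}{-2590} = \left(-51\right) \left(- \frac{1}{2590}\right) = \frac{51}{2590} \approx 0.019691$)
$y O{\left(4,l{\left(3,-4 \right)} \right)} = \frac{51 \left(2 - 2\right)}{2590} = \frac{51}{2590} \cdot 0 = 0$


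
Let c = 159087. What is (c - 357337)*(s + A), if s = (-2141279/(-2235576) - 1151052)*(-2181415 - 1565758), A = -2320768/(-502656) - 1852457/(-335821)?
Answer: -1224966868302153920617484276375/1432559997924 ≈ -8.5509e+17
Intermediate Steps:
A = 13363369190/1318769067 (A = -2320768*(-1/502656) - 1852457*(-1/335821) = 18131/3927 + 1852457/335821 = 13363369190/1318769067 ≈ 10.133)
s = 1377494029372911347/319368 (s = (-2141279*(-1/2235576) - 1151052)*(-3747173) = (305897/319368 - 1151052)*(-3747173) = -367608869239/319368*(-3747173) = 1377494029372911347/319368 ≈ 4.3132e+12)
(c - 357337)*(s + A) = (159087 - 357337)*(1377494029372911347/319368 + 13363369190/1318769067) = -198250*12357799428016685201689627/2865119995848 = -1224966868302153920617484276375/1432559997924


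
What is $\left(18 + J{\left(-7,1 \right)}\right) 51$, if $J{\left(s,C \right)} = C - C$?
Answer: $918$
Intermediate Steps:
$J{\left(s,C \right)} = 0$
$\left(18 + J{\left(-7,1 \right)}\right) 51 = \left(18 + 0\right) 51 = 18 \cdot 51 = 918$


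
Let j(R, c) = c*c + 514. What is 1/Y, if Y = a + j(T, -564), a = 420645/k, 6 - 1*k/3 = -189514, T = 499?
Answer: 37904/12076621483 ≈ 3.1386e-6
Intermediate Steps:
k = 568560 (k = 18 - 3*(-189514) = 18 + 568542 = 568560)
j(R, c) = 514 + c² (j(R, c) = c² + 514 = 514 + c²)
a = 28043/37904 (a = 420645/568560 = 420645*(1/568560) = 28043/37904 ≈ 0.73984)
Y = 12076621483/37904 (Y = 28043/37904 + (514 + (-564)²) = 28043/37904 + (514 + 318096) = 28043/37904 + 318610 = 12076621483/37904 ≈ 3.1861e+5)
1/Y = 1/(12076621483/37904) = 37904/12076621483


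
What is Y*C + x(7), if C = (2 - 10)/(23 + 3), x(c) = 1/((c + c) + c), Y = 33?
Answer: -2759/273 ≈ -10.106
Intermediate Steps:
x(c) = 1/(3*c) (x(c) = 1/(2*c + c) = 1/(3*c))
C = -4/13 (C = -8/26 = -8*1/26 = -4/13 ≈ -0.30769)
Y*C + x(7) = 33*(-4/13) + (⅓)/7 = -132/13 + (⅓)*(⅐) = -132/13 + 1/21 = -2759/273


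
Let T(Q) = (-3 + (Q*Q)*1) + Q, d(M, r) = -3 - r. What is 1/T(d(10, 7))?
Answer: 1/87 ≈ 0.011494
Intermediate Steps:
T(Q) = -3 + Q + Q**2 (T(Q) = (-3 + Q**2*1) + Q = (-3 + Q**2) + Q = -3 + Q + Q**2)
1/T(d(10, 7)) = 1/(-3 + (-3 - 1*7) + (-3 - 1*7)**2) = 1/(-3 + (-3 - 7) + (-3 - 7)**2) = 1/(-3 - 10 + (-10)**2) = 1/(-3 - 10 + 100) = 1/87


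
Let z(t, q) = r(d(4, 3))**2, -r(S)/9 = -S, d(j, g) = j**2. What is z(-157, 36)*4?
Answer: 82944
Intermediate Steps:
r(S) = 9*S (r(S) = -(-9)*S = 9*S)
z(t, q) = 20736 (z(t, q) = (9*4**2)**2 = (9*16)**2 = 144**2 = 20736)
z(-157, 36)*4 = 20736*4 = 82944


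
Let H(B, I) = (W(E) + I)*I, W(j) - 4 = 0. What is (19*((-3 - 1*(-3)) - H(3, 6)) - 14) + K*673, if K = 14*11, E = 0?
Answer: 102488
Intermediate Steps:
W(j) = 4 (W(j) = 4 + 0 = 4)
H(B, I) = I*(4 + I) (H(B, I) = (4 + I)*I = I*(4 + I))
K = 154
(19*((-3 - 1*(-3)) - H(3, 6)) - 14) + K*673 = (19*((-3 - 1*(-3)) - 6*(4 + 6)) - 14) + 154*673 = (19*((-3 + 3) - 6*10) - 14) + 103642 = (19*(0 - 1*60) - 14) + 103642 = (19*(0 - 60) - 14) + 103642 = (19*(-60) - 14) + 103642 = (-1140 - 14) + 103642 = -1154 + 103642 = 102488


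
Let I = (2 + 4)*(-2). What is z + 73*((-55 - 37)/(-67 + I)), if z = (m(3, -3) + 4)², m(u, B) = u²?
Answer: 20067/79 ≈ 254.01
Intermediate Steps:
z = 169 (z = (3² + 4)² = (9 + 4)² = 13² = 169)
I = -12 (I = 6*(-2) = -12)
z + 73*((-55 - 37)/(-67 + I)) = 169 + 73*((-55 - 37)/(-67 - 12)) = 169 + 73*(-92/(-79)) = 169 + 73*(-92*(-1/79)) = 169 + 73*(92/79) = 169 + 6716/79 = 20067/79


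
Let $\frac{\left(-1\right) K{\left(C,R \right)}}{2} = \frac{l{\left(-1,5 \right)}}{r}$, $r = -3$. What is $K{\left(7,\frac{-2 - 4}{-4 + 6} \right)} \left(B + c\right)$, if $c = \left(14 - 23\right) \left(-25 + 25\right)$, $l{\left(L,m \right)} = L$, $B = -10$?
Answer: $\frac{20}{3} \approx 6.6667$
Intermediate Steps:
$c = 0$ ($c = \left(-9\right) 0 = 0$)
$K{\left(C,R \right)} = - \frac{2}{3}$ ($K{\left(C,R \right)} = - 2 \left(- \frac{1}{-3}\right) = - 2 \left(\left(-1\right) \left(- \frac{1}{3}\right)\right) = \left(-2\right) \frac{1}{3} = - \frac{2}{3}$)
$K{\left(7,\frac{-2 - 4}{-4 + 6} \right)} \left(B + c\right) = - \frac{2 \left(-10 + 0\right)}{3} = \left(- \frac{2}{3}\right) \left(-10\right) = \frac{20}{3}$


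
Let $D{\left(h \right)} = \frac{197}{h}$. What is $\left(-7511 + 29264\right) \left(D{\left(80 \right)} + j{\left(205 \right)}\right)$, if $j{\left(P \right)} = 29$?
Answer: $\frac{54752301}{80} \approx 6.844 \cdot 10^{5}$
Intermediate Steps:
$\left(-7511 + 29264\right) \left(D{\left(80 \right)} + j{\left(205 \right)}\right) = \left(-7511 + 29264\right) \left(\frac{197}{80} + 29\right) = 21753 \left(197 \cdot \frac{1}{80} + 29\right) = 21753 \left(\frac{197}{80} + 29\right) = 21753 \cdot \frac{2517}{80} = \frac{54752301}{80}$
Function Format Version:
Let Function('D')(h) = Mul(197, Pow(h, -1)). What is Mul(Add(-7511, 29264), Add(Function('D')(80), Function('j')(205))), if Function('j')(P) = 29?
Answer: Rational(54752301, 80) ≈ 6.8440e+5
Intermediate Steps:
Mul(Add(-7511, 29264), Add(Function('D')(80), Function('j')(205))) = Mul(Add(-7511, 29264), Add(Mul(197, Pow(80, -1)), 29)) = Mul(21753, Add(Mul(197, Rational(1, 80)), 29)) = Mul(21753, Add(Rational(197, 80), 29)) = Mul(21753, Rational(2517, 80)) = Rational(54752301, 80)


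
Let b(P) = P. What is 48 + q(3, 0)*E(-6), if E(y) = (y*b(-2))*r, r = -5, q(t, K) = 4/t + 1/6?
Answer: -42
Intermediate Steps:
q(t, K) = ⅙ + 4/t (q(t, K) = 4/t + 1*(⅙) = 4/t + ⅙ = ⅙ + 4/t)
E(y) = 10*y (E(y) = (y*(-2))*(-5) = -2*y*(-5) = 10*y)
48 + q(3, 0)*E(-6) = 48 + ((⅙)*(24 + 3)/3)*(10*(-6)) = 48 + ((⅙)*(⅓)*27)*(-60) = 48 + (3/2)*(-60) = 48 - 90 = -42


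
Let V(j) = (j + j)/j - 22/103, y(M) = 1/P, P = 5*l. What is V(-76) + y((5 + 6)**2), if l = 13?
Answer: 12063/6695 ≈ 1.8018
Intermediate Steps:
P = 65 (P = 5*13 = 65)
y(M) = 1/65
V(j) = 184/103 (V(j) = (2*j)/j - 22*1/103 = 2 - 22/103 = 184/103)
V(-76) + y((5 + 6)**2) = 184/103 + 1/65 = 12063/6695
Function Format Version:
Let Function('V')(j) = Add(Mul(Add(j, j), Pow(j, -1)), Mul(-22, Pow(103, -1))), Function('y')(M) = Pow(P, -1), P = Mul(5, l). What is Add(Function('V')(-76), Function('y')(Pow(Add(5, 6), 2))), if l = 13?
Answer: Rational(12063, 6695) ≈ 1.8018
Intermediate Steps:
P = 65 (P = Mul(5, 13) = 65)
Function('y')(M) = Rational(1, 65) (Function('y')(M) = Pow(65, -1) = Rational(1, 65))
Function('V')(j) = Rational(184, 103) (Function('V')(j) = Add(Mul(Mul(2, j), Pow(j, -1)), Mul(-22, Rational(1, 103))) = Add(2, Rational(-22, 103)) = Rational(184, 103))
Add(Function('V')(-76), Function('y')(Pow(Add(5, 6), 2))) = Add(Rational(184, 103), Rational(1, 65)) = Rational(12063, 6695)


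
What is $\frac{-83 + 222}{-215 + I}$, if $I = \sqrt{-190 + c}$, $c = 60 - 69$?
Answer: $- \frac{29885}{46424} - \frac{139 i \sqrt{199}}{46424} \approx -0.64374 - 0.042238 i$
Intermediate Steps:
$c = -9$
$I = i \sqrt{199}$ ($I = \sqrt{-190 - 9} = \sqrt{-199} = i \sqrt{199} \approx 14.107 i$)
$\frac{-83 + 222}{-215 + I} = \frac{-83 + 222}{-215 + i \sqrt{199}} = \frac{139}{-215 + i \sqrt{199}}$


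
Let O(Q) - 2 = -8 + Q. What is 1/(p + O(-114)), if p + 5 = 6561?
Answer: 1/6436 ≈ 0.00015538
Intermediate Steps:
p = 6556 (p = -5 + 6561 = 6556)
O(Q) = -6 + Q (O(Q) = 2 + (-8 + Q) = -6 + Q)
1/(p + O(-114)) = 1/(6556 + (-6 - 114)) = 1/(6556 - 120) = 1/6436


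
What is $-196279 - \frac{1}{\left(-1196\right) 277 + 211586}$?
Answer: $- \frac{23495773973}{119706} \approx -1.9628 \cdot 10^{5}$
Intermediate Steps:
$-196279 - \frac{1}{\left(-1196\right) 277 + 211586} = -196279 - \frac{1}{-331292 + 211586} = -196279 - \frac{1}{-119706} = -196279 - - \frac{1}{119706} = -196279 + \frac{1}{119706} = - \frac{23495773973}{119706}$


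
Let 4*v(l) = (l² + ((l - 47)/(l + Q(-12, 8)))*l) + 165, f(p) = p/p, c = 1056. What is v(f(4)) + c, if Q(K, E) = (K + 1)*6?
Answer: 71349/65 ≈ 1097.7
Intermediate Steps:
Q(K, E) = 6 + 6*K (Q(K, E) = (1 + K)*6 = 6 + 6*K)
f(p) = 1
v(l) = 165/4 + l²/4 + l*(-47 + l)/(4*(-66 + l)) (v(l) = ((l² + ((l - 47)/(l + (6 + 6*(-12))))*l) + 165)/4 = ((l² + ((-47 + l)/(l + (6 - 72)))*l) + 165)/4 = ((l² + ((-47 + l)/(l - 66))*l) + 165)/4 = ((l² + ((-47 + l)/(-66 + l))*l) + 165)/4 = ((l² + l*(-47 + l)/(-66 + l)) + 165)/4 = (165 + l² + l*(-47 + l)/(-66 + l))/4 = 165/4 + l²/4 + l*(-47 + l)/(4*(-66 + l)))
v(f(4)) + c = (-10890 + 1³ - 65*1² + 118*1)/(4*(-66 + 1)) + 1056 = (¼)*(-10890 + 1 - 65*1 + 118)/(-65) + 1056 = (¼)*(-1/65)*(-10890 + 1 - 65 + 118) + 1056 = (¼)*(-1/65)*(-10836) + 1056 = 2709/65 + 1056 = 71349/65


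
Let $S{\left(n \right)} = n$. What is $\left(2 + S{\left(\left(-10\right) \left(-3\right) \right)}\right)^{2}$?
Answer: $1024$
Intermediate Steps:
$\left(2 + S{\left(\left(-10\right) \left(-3\right) \right)}\right)^{2} = \left(2 - -30\right)^{2} = \left(2 + 30\right)^{2} = 32^{2} = 1024$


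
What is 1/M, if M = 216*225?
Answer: 1/48600 ≈ 2.0576e-5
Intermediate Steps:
M = 48600
1/M = 1/48600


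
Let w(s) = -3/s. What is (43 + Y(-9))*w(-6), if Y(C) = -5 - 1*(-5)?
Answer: 43/2 ≈ 21.500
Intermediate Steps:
Y(C) = 0 (Y(C) = -5 + 5 = 0)
(43 + Y(-9))*w(-6) = (43 + 0)*(-3/(-6)) = 43*(-3*(-⅙)) = 43*(½) = 43/2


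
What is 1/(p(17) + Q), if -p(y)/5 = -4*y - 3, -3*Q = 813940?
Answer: -3/812875 ≈ -3.6906e-6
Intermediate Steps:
Q = -813940/3 (Q = -1/3*813940 = -813940/3 ≈ -2.7131e+5)
p(y) = 15 + 20*y (p(y) = -5*(-4*y - 3) = -5*(-3 - 4*y) = 15 + 20*y)
1/(p(17) + Q) = 1/((15 + 20*17) - 813940/3) = 1/((15 + 340) - 813940/3) = 1/(355 - 813940/3) = 1/(-812875/3) = -3/812875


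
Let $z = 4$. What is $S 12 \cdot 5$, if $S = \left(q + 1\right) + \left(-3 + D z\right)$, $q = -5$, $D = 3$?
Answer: $300$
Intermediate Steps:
$S = 5$ ($S = \left(-5 + 1\right) + \left(-3 + 3 \cdot 4\right) = -4 + \left(-3 + 12\right) = -4 + 9 = 5$)
$S 12 \cdot 5 = 5 \cdot 12 \cdot 5 = 60 \cdot 5 = 300$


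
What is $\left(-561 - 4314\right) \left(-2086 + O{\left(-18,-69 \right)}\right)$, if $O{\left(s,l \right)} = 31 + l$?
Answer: $10354500$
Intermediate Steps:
$\left(-561 - 4314\right) \left(-2086 + O{\left(-18,-69 \right)}\right) = \left(-561 - 4314\right) \left(-2086 + \left(31 - 69\right)\right) = - 4875 \left(-2086 - 38\right) = \left(-4875\right) \left(-2124\right) = 10354500$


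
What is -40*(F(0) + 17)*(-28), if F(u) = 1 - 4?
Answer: 15680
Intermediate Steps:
F(u) = -3
-40*(F(0) + 17)*(-28) = -40*(-3 + 17)*(-28) = -40*14*(-28) = -560*(-28) = 15680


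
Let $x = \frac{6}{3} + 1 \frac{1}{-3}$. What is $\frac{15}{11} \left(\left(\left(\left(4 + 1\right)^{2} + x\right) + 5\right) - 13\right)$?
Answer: $\frac{280}{11} \approx 25.455$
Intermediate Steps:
$x = \frac{5}{3}$ ($x = 6 \cdot \frac{1}{3} + 1 \left(- \frac{1}{3}\right) = 2 - \frac{1}{3} = \frac{5}{3} \approx 1.6667$)
$\frac{15}{11} \left(\left(\left(\left(4 + 1\right)^{2} + x\right) + 5\right) - 13\right) = \frac{15}{11} \left(\left(\left(\left(4 + 1\right)^{2} + \frac{5}{3}\right) + 5\right) - 13\right) = 15 \cdot \frac{1}{11} \left(\left(\left(5^{2} + \frac{5}{3}\right) + 5\right) - 13\right) = \frac{15 \left(\left(\left(25 + \frac{5}{3}\right) + 5\right) - 13\right)}{11} = \frac{15 \left(\left(\frac{80}{3} + 5\right) - 13\right)}{11} = \frac{15 \left(\frac{95}{3} - 13\right)}{11} = \frac{15}{11} \cdot \frac{56}{3} = \frac{280}{11}$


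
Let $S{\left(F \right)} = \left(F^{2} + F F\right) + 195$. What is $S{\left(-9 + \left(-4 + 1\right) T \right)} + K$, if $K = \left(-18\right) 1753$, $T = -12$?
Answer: $-29901$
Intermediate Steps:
$K = -31554$
$S{\left(F \right)} = 195 + 2 F^{2}$ ($S{\left(F \right)} = \left(F^{2} + F^{2}\right) + 195 = 2 F^{2} + 195 = 195 + 2 F^{2}$)
$S{\left(-9 + \left(-4 + 1\right) T \right)} + K = \left(195 + 2 \left(-9 + \left(-4 + 1\right) \left(-12\right)\right)^{2}\right) - 31554 = \left(195 + 2 \left(-9 - -36\right)^{2}\right) - 31554 = \left(195 + 2 \left(-9 + 36\right)^{2}\right) - 31554 = \left(195 + 2 \cdot 27^{2}\right) - 31554 = \left(195 + 2 \cdot 729\right) - 31554 = \left(195 + 1458\right) - 31554 = 1653 - 31554 = -29901$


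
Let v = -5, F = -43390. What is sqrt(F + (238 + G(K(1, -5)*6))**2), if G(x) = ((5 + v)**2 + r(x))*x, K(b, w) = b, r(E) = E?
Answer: sqrt(31686) ≈ 178.01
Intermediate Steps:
G(x) = x**2 (G(x) = ((5 - 5)**2 + x)*x = (0**2 + x)*x = (0 + x)*x = x*x = x**2)
sqrt(F + (238 + G(K(1, -5)*6))**2) = sqrt(-43390 + (238 + (1*6)**2)**2) = sqrt(-43390 + (238 + 6**2)**2) = sqrt(-43390 + (238 + 36)**2) = sqrt(-43390 + 274**2) = sqrt(-43390 + 75076) = sqrt(31686)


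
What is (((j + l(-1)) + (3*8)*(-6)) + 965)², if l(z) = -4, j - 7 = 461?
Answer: 1651225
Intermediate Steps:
j = 468 (j = 7 + 461 = 468)
(((j + l(-1)) + (3*8)*(-6)) + 965)² = (((468 - 4) + (3*8)*(-6)) + 965)² = ((464 + 24*(-6)) + 965)² = ((464 - 144) + 965)² = (320 + 965)² = 1285² = 1651225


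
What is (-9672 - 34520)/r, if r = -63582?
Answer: 22096/31791 ≈ 0.69504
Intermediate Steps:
(-9672 - 34520)/r = (-9672 - 34520)/(-63582) = -44192*(-1/63582) = 22096/31791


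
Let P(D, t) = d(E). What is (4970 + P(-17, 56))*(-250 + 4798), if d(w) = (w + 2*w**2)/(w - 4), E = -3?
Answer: 158156700/7 ≈ 2.2594e+7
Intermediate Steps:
d(w) = (w + 2*w**2)/(-4 + w)
P(D, t) = -15/7 (P(D, t) = -3*(1 + 2*(-3))/(-4 - 3) = -3*(1 - 6)/(-7) = -3*(-1/7)*(-5) = -15/7)
(4970 + P(-17, 56))*(-250 + 4798) = (4970 - 15/7)*(-250 + 4798) = (34775/7)*4548 = 158156700/7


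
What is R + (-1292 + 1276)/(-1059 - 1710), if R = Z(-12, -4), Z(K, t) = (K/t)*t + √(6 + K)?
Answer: -33212/2769 + I*√6 ≈ -11.994 + 2.4495*I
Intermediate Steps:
Z(K, t) = K + √(6 + K)
R = -12 + I*√6 (R = -12 + √(6 - 12) = -12 + √(-6) = -12 + I*√6 ≈ -12.0 + 2.4495*I)
R + (-1292 + 1276)/(-1059 - 1710) = (-12 + I*√6) + (-1292 + 1276)/(-1059 - 1710) = (-12 + I*√6) - 16/(-2769) = (-12 + I*√6) - 16*(-1/2769) = (-12 + I*√6) + 16/2769 = -33212/2769 + I*√6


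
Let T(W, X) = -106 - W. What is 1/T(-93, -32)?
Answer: -1/13 ≈ -0.076923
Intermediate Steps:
1/T(-93, -32) = 1/(-106 - 1*(-93)) = 1/(-106 + 93) = 1/(-13) = -1/13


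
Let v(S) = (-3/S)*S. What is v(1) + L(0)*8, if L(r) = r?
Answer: -3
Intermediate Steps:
v(S) = -3
v(1) + L(0)*8 = -3 + 0*8 = -3 + 0 = -3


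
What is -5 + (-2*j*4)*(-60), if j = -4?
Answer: -1925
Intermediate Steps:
-5 + (-2*j*4)*(-60) = -5 + (-2*(-4)*4)*(-60) = -5 + (8*4)*(-60) = -5 + 32*(-60) = -5 - 1920 = -1925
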